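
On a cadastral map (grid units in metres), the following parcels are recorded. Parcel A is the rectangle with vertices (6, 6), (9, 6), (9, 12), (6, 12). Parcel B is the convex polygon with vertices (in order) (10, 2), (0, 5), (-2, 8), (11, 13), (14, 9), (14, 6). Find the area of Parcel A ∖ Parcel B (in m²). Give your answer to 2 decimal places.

|Parcel A| = 18, |Parcel A∩Parcel B| = 16.8923.
|Parcel A ∖ Parcel B| = |Parcel A| − |Parcel A∩Parcel B| = 18 − 16.8923 = 1.11.

1.11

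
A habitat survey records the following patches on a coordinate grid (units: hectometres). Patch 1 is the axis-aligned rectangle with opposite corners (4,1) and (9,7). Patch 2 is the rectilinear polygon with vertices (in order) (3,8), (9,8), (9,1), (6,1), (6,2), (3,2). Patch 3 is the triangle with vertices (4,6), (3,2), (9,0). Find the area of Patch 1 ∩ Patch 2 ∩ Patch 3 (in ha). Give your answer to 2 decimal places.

The intersection is the polygon with vertices (6,1), (6,2), (4,2), (4,6), (8.167,1).
By the shoelace formula its area is 8.42.

8.42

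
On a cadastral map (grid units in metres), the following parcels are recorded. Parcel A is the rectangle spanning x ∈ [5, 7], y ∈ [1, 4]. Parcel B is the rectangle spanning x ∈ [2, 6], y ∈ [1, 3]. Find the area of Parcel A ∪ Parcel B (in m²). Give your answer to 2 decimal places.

12.00

By inclusion–exclusion:
Individual areas: |Parcel A| = 6, |Parcel B| = 8.
|Parcel A∩Parcel B|: x∈[5,6], y∈[1,3] → 1·2 = 2.
|Parcel A ∪ Parcel B| = 14 − 2 = 12.00.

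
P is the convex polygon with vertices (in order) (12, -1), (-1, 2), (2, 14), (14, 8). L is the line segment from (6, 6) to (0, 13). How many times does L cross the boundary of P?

The segment meets the boundary at (1.355,11.419).

1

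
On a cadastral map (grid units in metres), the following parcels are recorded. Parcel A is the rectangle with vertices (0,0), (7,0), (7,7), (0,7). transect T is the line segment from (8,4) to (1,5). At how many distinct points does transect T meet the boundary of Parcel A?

1

The segment meets the boundary at (7,4.143).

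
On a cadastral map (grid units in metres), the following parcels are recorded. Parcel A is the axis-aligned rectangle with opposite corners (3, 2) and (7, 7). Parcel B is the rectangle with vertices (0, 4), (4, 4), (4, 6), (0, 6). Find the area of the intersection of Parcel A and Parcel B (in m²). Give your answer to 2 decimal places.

2.00

|Parcel A∩Parcel B|: x∈[3,4], y∈[4,6] → 1·2 = 2.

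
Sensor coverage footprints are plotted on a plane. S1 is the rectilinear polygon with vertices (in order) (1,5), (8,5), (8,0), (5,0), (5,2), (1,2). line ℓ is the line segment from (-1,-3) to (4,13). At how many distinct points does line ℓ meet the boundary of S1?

2

The segment meets the boundary at (1.5,5), (1,3.4).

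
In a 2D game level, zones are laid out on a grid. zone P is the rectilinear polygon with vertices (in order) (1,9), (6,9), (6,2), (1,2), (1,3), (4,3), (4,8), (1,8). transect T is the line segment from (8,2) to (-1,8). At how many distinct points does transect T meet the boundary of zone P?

The segment meets the boundary at (4,4.667), (6,3.333).

2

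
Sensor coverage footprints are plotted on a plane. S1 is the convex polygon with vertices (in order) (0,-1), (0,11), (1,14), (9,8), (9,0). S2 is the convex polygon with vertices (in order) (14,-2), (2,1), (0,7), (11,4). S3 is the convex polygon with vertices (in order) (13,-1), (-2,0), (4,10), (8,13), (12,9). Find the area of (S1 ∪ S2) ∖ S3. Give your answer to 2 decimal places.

30.06

|S1 ∪ S2| = 124.1993.
|(S1 ∪ S2) ∩ S3| = 94.136.
|(S1 ∪ S2) ∖ S3| = 124.1993 − 94.136 = 30.06.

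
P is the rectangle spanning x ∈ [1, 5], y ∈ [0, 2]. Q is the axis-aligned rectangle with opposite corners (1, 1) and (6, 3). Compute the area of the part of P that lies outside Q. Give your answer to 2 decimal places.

|P∩Q|: x∈[1,5], y∈[1,2] → 4·1 = 4.
|P| = 8.
|P ∖ Q| = |P| − |P∩Q| = 8 − 4 = 4.00.

4.00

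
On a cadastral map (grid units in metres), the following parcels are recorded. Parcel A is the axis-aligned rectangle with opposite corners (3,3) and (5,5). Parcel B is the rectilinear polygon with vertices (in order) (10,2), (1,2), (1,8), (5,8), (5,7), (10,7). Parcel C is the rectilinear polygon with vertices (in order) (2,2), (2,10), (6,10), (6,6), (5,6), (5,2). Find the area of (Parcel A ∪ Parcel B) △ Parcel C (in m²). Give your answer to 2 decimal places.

39.00

|Parcel A ∪ Parcel B| = 49.
|(Parcel A ∪ Parcel B) ∩ Parcel C| = 19.
|(Parcel A ∪ Parcel B) △ Parcel C| = 49 + 28 − 38 = 39.00.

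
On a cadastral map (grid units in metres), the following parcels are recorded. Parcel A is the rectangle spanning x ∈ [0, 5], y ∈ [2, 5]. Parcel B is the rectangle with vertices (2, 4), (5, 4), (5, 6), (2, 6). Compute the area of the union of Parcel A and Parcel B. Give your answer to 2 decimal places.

18.00

By inclusion–exclusion:
Individual areas: |Parcel A| = 15, |Parcel B| = 6.
|Parcel A∩Parcel B|: x∈[2,5], y∈[4,5] → 3·1 = 3.
|Parcel A ∪ Parcel B| = 21 − 3 = 18.00.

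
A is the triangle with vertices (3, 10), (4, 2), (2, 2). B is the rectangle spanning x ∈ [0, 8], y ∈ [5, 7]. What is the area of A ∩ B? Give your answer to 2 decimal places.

2.00

The intersection is the polygon with vertices (3.625,5), (2.375,5), (2.625,7), (3.375,7).
By the shoelace formula its area is 2.00.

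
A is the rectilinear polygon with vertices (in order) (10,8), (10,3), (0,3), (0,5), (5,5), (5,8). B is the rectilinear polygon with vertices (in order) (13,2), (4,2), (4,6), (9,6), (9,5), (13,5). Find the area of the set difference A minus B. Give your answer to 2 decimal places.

19.00

|A| = 35, |A∩B| = 16.
|A ∖ B| = |A| − |A∩B| = 35 − 16 = 19.00.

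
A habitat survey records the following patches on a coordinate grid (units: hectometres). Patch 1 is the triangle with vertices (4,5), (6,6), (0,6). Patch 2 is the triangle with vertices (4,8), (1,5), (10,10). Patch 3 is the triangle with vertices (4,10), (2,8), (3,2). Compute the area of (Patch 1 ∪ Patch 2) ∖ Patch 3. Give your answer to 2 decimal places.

6.86

|Patch 1 ∪ Patch 2| = 8.7241.
|(Patch 1 ∪ Patch 2) ∩ Patch 3| = 1.8665.
|(Patch 1 ∪ Patch 2) ∖ Patch 3| = 8.7241 − 1.8665 = 6.86.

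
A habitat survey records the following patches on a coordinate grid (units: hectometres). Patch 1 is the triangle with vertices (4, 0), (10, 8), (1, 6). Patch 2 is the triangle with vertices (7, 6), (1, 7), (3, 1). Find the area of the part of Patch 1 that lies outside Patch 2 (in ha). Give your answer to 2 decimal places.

|Patch 1| = 30, |Patch 1∩Patch 2| = 15.2156.
|Patch 1 ∖ Patch 2| = |Patch 1| − |Patch 1∩Patch 2| = 30 − 15.2156 = 14.78.

14.78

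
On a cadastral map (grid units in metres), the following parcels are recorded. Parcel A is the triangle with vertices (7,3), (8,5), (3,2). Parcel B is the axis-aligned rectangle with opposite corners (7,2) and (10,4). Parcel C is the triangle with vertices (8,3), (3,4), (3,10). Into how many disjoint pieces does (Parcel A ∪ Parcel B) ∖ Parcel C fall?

1

(Parcel A ∪ Parcel B) ∖ Parcel C is a single connected region.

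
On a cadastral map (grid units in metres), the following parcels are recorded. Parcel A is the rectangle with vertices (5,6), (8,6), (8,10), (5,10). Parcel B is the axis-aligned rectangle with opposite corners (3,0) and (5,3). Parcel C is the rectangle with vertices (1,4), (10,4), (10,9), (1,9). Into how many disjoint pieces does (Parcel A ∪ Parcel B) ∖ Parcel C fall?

(Parcel A ∪ Parcel B) ∖ Parcel C splits into 2 disjoint pieces (area 3, area 6).

2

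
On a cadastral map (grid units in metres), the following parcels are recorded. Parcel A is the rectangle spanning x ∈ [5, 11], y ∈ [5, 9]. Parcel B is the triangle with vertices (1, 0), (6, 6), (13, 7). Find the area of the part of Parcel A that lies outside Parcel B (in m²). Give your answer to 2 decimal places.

|Parcel A| = 24, |Parcel A∩Parcel B| = 6.6071.
|Parcel A ∖ Parcel B| = |Parcel A| − |Parcel A∩Parcel B| = 24 − 6.6071 = 17.39.

17.39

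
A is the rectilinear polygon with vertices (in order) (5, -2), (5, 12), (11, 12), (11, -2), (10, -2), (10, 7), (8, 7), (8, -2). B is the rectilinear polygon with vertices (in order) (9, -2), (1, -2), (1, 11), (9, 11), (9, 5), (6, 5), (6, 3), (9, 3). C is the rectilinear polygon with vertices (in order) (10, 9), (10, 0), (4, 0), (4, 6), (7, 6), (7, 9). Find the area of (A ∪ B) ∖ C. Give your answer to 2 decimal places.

|A ∪ B| = 125.
|(A ∪ B) ∩ C| = 36.
|(A ∪ B) ∖ C| = 125 − 36 = 89.00.

89.00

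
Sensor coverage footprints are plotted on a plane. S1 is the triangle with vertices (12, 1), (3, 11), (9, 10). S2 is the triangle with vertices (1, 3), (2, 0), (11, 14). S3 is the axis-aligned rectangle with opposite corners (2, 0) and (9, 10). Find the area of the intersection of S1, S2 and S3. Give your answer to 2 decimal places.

3.33

The intersection is the polygon with vertices (7.364,10), (8.429,10), (6.542,7.065), (5.623,8.085).
By the shoelace formula its area is 3.33.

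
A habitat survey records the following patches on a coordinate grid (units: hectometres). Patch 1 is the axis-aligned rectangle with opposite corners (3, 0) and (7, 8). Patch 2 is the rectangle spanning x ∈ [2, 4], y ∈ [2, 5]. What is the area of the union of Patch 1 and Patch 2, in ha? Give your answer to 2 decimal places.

35.00

By inclusion–exclusion:
Individual areas: |Patch 1| = 32, |Patch 2| = 6.
|Patch 1∩Patch 2|: x∈[3,4], y∈[2,5] → 1·3 = 3.
|Patch 1 ∪ Patch 2| = 38 − 3 = 35.00.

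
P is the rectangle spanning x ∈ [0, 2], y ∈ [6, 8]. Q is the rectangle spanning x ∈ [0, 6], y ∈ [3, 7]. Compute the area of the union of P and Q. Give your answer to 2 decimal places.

By inclusion–exclusion:
Individual areas: |P| = 4, |Q| = 24.
|P∩Q|: x∈[0,2], y∈[6,7] → 2·1 = 2.
|P ∪ Q| = 28 − 2 = 26.00.

26.00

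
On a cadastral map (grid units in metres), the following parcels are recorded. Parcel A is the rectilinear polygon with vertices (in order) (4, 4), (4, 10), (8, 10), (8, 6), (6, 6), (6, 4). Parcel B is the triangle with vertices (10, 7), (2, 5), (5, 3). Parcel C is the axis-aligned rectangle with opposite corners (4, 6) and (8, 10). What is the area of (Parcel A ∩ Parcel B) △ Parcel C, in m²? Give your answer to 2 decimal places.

|Parcel A ∩ Parcel B| = 4.
|(Parcel A ∩ Parcel B) ∩ Parcel C| = 0.5.
|(Parcel A ∩ Parcel B) △ Parcel C| = 4 + 16 − 1 = 19.00.

19.00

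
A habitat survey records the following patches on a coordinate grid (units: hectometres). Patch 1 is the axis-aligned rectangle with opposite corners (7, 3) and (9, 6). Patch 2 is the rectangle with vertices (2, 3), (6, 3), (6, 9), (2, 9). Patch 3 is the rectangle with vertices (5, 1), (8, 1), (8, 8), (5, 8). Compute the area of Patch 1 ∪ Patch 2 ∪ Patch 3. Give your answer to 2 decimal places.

43.00

By inclusion–exclusion:
Individual areas: |Patch 1| = 6, |Patch 2| = 24, |Patch 3| = 21.
|Patch 1∩Patch 2| = 0 (no overlap).
|Patch 1∩Patch 3|: x∈[7,8], y∈[3,6] → 1·3 = 3.
|Patch 2∩Patch 3|: x∈[5,6], y∈[3,8] → 1·5 = 5.
|Patch 1∩Patch 2∩Patch 3| = 0.
|Patch 1 ∪ Patch 2 ∪ Patch 3| = 51 − 8 + 0 = 43.00.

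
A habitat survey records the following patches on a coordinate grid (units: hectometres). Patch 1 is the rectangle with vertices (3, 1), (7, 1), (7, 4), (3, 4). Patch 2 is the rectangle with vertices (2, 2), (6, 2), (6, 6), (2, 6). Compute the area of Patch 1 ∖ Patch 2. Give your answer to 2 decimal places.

|Patch 1∩Patch 2|: x∈[3,6], y∈[2,4] → 3·2 = 6.
|Patch 1| = 12.
|Patch 1 ∖ Patch 2| = |Patch 1| − |Patch 1∩Patch 2| = 12 − 6 = 6.00.

6.00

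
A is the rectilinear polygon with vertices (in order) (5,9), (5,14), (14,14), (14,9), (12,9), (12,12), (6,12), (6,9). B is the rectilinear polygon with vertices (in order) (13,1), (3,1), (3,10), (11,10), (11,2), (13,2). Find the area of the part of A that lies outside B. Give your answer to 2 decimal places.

26.00

|A| = 27, |A∩B| = 1.
|A ∖ B| = |A| − |A∩B| = 27 − 1 = 26.00.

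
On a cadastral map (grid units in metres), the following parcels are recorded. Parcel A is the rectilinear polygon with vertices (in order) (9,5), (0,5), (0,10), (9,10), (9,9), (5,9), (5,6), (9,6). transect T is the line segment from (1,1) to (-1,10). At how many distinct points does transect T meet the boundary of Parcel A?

The segment meets the boundary at (0,5.5), (0.111,5).

2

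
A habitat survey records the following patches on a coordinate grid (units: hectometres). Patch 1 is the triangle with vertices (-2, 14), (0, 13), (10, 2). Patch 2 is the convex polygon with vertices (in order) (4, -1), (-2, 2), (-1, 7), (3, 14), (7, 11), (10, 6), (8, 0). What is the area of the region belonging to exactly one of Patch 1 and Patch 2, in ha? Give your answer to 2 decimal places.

|Patch 1| = 6, |Patch 2| = 115, |Patch 1∩Patch 2| = 3.7028.
|Patch 1 △ Patch 2| = |Patch 1| + |Patch 2| − 2·|Patch 1∩Patch 2| = 6 + 115 − 7.4056 = 113.59.

113.59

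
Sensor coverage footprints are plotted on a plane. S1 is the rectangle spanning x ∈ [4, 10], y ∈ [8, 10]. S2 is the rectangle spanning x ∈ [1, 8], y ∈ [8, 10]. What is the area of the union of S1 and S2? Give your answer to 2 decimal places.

18.00

By inclusion–exclusion:
Individual areas: |S1| = 12, |S2| = 14.
|S1∩S2|: x∈[4,8], y∈[8,10] → 4·2 = 8.
|S1 ∪ S2| = 26 − 8 = 18.00.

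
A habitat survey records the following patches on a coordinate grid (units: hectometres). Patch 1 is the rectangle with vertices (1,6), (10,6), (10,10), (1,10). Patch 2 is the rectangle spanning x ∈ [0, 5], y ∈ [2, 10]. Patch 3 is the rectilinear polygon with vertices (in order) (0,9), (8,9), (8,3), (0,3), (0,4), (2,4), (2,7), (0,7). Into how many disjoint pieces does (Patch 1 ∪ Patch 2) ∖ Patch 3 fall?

3

(Patch 1 ∪ Patch 2) ∖ Patch 3 splits into 3 disjoint pieces (area 16, area 5, area 6).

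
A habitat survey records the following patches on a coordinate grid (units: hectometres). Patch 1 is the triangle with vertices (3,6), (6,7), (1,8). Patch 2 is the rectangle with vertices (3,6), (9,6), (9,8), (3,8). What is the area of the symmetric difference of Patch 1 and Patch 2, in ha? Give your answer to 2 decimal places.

|Patch 1| = 4, |Patch 2| = 12, |Patch 1∩Patch 2| = 2.4.
|Patch 1 △ Patch 2| = |Patch 1| + |Patch 2| − 2·|Patch 1∩Patch 2| = 4 + 12 − 4.8 = 11.20.

11.20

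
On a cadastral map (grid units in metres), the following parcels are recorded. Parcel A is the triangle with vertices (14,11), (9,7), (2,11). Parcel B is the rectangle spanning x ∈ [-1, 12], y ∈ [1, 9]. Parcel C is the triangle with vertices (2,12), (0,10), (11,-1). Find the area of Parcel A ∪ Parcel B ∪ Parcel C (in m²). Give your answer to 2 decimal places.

129.00

By inclusion–exclusion:
Individual areas: |Parcel A| = 24, |Parcel B| = 104, |Parcel C| = 22.
|Parcel A∩Parcel B| = 6.
|Parcel A∩Parcel C| = 0.2266.
|Parcel B∩Parcel C| = 14.7692.
|Parcel A∩Parcel B∩Parcel C| = 0.
|Parcel A ∪ Parcel B ∪ Parcel C| = 150 − 20.9958 + 0 = 129.00.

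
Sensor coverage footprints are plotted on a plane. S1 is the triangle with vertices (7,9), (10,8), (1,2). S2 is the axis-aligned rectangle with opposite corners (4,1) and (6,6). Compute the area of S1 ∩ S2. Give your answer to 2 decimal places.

The intersection is the polygon with vertices (4,4), (4,5.5), (4.429,6), (6,6), (6,5.333).
By the shoelace formula its area is 2.56.

2.56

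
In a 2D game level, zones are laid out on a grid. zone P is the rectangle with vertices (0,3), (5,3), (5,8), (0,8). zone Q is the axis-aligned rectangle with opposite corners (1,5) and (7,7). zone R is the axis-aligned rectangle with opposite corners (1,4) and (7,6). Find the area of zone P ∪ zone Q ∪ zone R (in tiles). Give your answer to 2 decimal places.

31.00

By inclusion–exclusion:
Individual areas: |zone P| = 25, |zone Q| = 12, |zone R| = 12.
|zone P∩zone Q|: x∈[1,5], y∈[5,7] → 4·2 = 8.
|zone P∩zone R|: x∈[1,5], y∈[4,6] → 4·2 = 8.
|zone Q∩zone R|: x∈[1,7], y∈[5,6] → 6·1 = 6.
|zone P∩zone Q∩zone R| = 4.
|zone P ∪ zone Q ∪ zone R| = 49 − 22 + 4 = 31.00.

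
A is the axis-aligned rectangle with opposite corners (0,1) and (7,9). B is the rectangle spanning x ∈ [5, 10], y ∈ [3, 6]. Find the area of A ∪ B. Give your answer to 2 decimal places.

By inclusion–exclusion:
Individual areas: |A| = 56, |B| = 15.
|A∩B|: x∈[5,7], y∈[3,6] → 2·3 = 6.
|A ∪ B| = 71 − 6 = 65.00.

65.00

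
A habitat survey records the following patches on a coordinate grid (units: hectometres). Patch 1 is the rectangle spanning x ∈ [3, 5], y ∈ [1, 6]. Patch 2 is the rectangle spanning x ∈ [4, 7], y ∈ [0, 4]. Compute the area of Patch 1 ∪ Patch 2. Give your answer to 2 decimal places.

19.00

By inclusion–exclusion:
Individual areas: |Patch 1| = 10, |Patch 2| = 12.
|Patch 1∩Patch 2|: x∈[4,5], y∈[1,4] → 1·3 = 3.
|Patch 1 ∪ Patch 2| = 22 − 3 = 19.00.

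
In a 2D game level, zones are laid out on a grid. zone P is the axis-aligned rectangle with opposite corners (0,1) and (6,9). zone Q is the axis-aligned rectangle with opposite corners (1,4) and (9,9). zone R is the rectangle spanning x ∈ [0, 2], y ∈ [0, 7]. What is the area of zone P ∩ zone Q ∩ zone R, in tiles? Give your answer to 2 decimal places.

The intersection is the polygon with vertices (1,4), (1,7), (2,7), (2,4).
By the shoelace formula its area is 3.00.

3.00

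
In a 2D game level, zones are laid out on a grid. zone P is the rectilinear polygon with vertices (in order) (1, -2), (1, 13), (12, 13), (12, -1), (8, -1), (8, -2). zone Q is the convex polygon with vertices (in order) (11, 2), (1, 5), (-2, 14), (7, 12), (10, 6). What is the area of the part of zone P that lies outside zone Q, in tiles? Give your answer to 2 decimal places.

89.25

|zone P| = 161, |zone P∩zone Q| = 71.75.
|zone P ∖ zone Q| = |zone P| − |zone P∩zone Q| = 161 − 71.75 = 89.25.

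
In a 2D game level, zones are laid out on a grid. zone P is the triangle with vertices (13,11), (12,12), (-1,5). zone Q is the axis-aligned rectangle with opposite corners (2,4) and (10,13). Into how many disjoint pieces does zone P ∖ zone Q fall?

2

zone P ∖ zone Q splits into 2 disjoint pieces (area 3.3516, area 0.4945).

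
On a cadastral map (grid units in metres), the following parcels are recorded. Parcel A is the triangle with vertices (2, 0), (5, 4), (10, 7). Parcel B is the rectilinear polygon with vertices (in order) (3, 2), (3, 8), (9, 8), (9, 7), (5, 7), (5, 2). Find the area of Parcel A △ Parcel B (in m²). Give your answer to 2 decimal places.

18.95

|Parcel A| = 5.5, |Parcel B| = 16, |Parcel A∩Parcel B| = 1.2768.
|Parcel A △ Parcel B| = |Parcel A| + |Parcel B| − 2·|Parcel A∩Parcel B| = 5.5 + 16 − 2.5536 = 18.95.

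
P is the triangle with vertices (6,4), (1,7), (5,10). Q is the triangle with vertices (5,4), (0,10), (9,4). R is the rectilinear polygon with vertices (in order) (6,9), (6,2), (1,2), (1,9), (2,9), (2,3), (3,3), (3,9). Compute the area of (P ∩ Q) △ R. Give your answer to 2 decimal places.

|P ∩ Q| = 6.6675.
|(P ∩ Q) ∩ R| = 5.6308.
|(P ∩ Q) △ R| = 6.6675 + 29 − 11.2615 = 24.41.

24.41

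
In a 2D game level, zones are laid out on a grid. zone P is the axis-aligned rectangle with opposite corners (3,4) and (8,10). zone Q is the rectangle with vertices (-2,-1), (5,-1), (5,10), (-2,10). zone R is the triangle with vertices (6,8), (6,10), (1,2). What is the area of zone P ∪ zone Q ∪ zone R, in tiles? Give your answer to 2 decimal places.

By inclusion–exclusion:
Individual areas: |zone P| = 30, |zone Q| = 77, |zone R| = 5.
|zone P∩zone Q|: x∈[3,5], y∈[4,10] → 2·6 = 12.
|zone P∩zone R| = 4.2.
|zone Q∩zone R| = 3.2.
|zone P∩zone Q∩zone R| = 2.4.
|zone P ∪ zone Q ∪ zone R| = 112 − 19.4 + 2.4 = 95.00.

95.00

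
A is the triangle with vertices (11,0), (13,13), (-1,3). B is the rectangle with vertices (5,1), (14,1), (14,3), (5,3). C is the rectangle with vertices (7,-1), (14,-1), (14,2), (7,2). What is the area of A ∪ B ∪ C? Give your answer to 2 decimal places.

98.81

By inclusion–exclusion:
Individual areas: |A| = 81, |B| = 18, |C| = 21.
|A∩B| = 12.1154.
|A∩C| = 6.3077.
|B∩C|: x∈[7,14], y∈[1,2] → 7·1 = 7.
|A∩B∩C| = 4.2308.
|A ∪ B ∪ C| = 120 − 25.4231 + 4.2308 = 98.81.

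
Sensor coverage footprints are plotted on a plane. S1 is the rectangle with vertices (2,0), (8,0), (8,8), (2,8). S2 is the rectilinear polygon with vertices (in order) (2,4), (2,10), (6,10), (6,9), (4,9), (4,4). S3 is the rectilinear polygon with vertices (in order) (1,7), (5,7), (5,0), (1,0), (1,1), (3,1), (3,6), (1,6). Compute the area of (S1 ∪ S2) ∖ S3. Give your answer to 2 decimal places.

38.00

|S1 ∪ S2| = 54.
|(S1 ∪ S2) ∩ S3| = 16.
|(S1 ∪ S2) ∖ S3| = 54 − 16 = 38.00.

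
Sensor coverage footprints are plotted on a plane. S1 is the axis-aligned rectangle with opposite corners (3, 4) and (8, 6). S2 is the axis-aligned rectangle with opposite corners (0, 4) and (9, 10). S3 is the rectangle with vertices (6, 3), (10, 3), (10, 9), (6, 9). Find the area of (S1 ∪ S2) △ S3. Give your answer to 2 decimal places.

|S1 ∪ S2| = 54.
|(S1 ∪ S2) ∩ S3| = 15.
|(S1 ∪ S2) △ S3| = 54 + 24 − 30 = 48.00.

48.00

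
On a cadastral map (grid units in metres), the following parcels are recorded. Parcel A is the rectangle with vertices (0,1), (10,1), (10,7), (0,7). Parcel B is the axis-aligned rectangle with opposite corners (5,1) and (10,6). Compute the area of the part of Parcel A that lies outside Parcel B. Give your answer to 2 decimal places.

35.00

|Parcel A∩Parcel B|: x∈[5,10], y∈[1,6] → 5·5 = 25.
|Parcel A| = 60.
|Parcel A ∖ Parcel B| = |Parcel A| − |Parcel A∩Parcel B| = 60 − 25 = 35.00.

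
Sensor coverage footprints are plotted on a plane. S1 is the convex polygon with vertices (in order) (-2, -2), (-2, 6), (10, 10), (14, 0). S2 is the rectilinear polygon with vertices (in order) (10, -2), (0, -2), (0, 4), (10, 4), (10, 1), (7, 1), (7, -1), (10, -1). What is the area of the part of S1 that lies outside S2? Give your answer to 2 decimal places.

85.81

|S1| = 132, |S1∩S2| = 46.1875.
|S1 ∖ S2| = |S1| − |S1∩S2| = 132 − 46.1875 = 85.81.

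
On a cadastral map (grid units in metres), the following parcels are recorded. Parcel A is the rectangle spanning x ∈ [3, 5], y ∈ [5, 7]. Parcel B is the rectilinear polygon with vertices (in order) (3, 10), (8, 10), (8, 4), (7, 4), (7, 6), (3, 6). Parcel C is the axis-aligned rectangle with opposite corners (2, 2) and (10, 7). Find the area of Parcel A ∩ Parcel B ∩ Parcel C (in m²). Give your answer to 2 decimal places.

The intersection is the polygon with vertices (5,6), (3,6), (3,7), (5,7).
By the shoelace formula its area is 2.00.

2.00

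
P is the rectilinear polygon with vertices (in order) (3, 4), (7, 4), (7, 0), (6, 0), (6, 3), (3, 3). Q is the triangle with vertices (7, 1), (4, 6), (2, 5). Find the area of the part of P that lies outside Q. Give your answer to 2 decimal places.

4.94

|P| = 7, |P∩Q| = 2.0583.
|P ∖ Q| = |P| − |P∩Q| = 7 − 2.0583 = 4.94.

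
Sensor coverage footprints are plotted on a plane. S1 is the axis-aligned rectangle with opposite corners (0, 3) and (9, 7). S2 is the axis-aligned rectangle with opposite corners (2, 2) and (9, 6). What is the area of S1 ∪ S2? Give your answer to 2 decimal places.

By inclusion–exclusion:
Individual areas: |S1| = 36, |S2| = 28.
|S1∩S2|: x∈[2,9], y∈[3,6] → 7·3 = 21.
|S1 ∪ S2| = 64 − 21 = 43.00.

43.00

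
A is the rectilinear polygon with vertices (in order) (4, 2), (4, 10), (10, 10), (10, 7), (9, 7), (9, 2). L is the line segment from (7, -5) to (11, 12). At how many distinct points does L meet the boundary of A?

The segment meets the boundary at (10,7.75), (9,3.5), (9.824,7), (8.647,2).

4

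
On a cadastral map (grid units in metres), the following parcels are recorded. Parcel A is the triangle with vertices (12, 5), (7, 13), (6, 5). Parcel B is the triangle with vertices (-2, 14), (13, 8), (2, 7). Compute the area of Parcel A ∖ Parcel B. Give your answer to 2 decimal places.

16.18

|Parcel A| = 24, |Parcel A∩Parcel B| = 7.8184.
|Parcel A ∖ Parcel B| = |Parcel A| − |Parcel A∩Parcel B| = 24 − 7.8184 = 16.18.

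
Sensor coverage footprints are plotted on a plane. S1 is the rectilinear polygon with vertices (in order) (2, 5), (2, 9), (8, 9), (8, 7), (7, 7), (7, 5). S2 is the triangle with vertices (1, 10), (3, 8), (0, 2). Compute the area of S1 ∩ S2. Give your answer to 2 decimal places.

1.50

The intersection is the polygon with vertices (2,9), (3,8), (2,6).
By the shoelace formula its area is 1.50.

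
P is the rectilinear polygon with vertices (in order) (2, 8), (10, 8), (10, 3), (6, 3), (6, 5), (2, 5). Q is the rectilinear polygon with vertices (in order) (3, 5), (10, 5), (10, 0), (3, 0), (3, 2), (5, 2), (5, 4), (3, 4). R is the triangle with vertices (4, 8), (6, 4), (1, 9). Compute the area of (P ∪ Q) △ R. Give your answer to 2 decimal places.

|P ∪ Q| = 55.
|(P ∪ Q) ∩ R| = 4.
|(P ∪ Q) △ R| = 55 + 5 − 8 = 52.00.

52.00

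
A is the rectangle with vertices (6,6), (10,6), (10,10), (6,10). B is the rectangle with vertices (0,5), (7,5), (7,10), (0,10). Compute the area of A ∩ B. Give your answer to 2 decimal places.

4.00

|A∩B|: x∈[6,7], y∈[6,10] → 1·4 = 4.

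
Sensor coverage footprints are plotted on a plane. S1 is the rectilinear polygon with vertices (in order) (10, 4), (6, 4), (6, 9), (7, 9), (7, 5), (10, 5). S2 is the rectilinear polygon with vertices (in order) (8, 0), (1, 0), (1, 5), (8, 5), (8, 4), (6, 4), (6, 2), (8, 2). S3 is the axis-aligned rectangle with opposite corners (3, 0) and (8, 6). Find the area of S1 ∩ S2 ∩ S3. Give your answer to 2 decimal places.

2.00

The intersection is the polygon with vertices (6,5), (7,5), (8,5), (8,4), (6,4).
By the shoelace formula its area is 2.00.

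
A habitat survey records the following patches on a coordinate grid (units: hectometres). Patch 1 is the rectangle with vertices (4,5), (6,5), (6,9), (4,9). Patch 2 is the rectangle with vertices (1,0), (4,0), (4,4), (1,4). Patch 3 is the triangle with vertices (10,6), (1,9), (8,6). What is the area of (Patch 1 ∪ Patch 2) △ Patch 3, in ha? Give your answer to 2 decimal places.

21.48

|Patch 1 ∪ Patch 2| = 20.
|(Patch 1 ∪ Patch 2) ∩ Patch 3| = 0.7619.
|(Patch 1 ∪ Patch 2) △ Patch 3| = 20 + 3 − 1.5238 = 21.48.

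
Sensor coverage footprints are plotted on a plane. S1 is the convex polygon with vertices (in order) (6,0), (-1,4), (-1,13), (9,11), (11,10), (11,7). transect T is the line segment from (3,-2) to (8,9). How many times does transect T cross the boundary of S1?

The segment meets the boundary at (4.34,0.948).

1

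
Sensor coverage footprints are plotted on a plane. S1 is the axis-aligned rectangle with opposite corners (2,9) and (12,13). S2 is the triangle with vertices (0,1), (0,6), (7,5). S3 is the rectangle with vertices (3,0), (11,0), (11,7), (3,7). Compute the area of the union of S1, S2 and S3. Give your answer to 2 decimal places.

107.79

By inclusion–exclusion:
Individual areas: |S1| = 40, |S2| = 17.5, |S3| = 56.
|S1∩S2| = 0.
|S1∩S3| = 0 (no overlap).
|S2∩S3| = 5.7143.
|S1∩S2∩S3| = 0.
|S1 ∪ S2 ∪ S3| = 113.5 − 5.7143 + 0 = 107.79.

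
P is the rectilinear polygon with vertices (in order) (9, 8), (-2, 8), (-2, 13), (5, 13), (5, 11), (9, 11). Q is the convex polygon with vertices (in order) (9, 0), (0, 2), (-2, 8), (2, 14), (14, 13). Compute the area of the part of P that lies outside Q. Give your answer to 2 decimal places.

8.33

|P| = 47, |P∩Q| = 38.6667.
|P ∖ Q| = |P| − |P∩Q| = 47 − 38.6667 = 8.33.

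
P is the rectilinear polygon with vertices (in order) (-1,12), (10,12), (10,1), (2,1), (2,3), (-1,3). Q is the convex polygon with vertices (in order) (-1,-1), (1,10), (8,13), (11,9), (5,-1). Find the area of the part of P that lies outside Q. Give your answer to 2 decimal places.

31.29

|P| = 115, |P∩Q| = 83.7129.
|P ∖ Q| = |P| − |P∩Q| = 115 − 83.7129 = 31.29.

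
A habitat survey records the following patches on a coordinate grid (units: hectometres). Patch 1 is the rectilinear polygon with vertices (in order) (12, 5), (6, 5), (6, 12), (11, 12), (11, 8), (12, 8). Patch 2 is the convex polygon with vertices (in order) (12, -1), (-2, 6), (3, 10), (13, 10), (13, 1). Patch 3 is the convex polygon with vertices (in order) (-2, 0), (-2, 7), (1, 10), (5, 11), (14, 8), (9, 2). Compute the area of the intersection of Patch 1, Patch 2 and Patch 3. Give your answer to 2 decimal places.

26.35

The intersection is the polygon with vertices (6,10), (8,10), (11,9), (11,8), (12,8), (12,5.6), (11.5,5), (6,5).
By the shoelace formula its area is 26.35.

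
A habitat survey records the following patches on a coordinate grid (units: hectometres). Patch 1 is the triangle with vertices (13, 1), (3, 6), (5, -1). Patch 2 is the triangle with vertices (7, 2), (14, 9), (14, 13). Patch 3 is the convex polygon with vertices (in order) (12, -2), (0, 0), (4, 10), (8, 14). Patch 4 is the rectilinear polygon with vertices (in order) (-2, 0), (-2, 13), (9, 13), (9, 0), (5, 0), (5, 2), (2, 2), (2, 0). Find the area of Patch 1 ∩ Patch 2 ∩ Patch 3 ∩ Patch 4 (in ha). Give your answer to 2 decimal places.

0.37

The intersection is the polygon with vertices (7.965,3.517), (8.333,3.333), (7,2).
By the shoelace formula its area is 0.37.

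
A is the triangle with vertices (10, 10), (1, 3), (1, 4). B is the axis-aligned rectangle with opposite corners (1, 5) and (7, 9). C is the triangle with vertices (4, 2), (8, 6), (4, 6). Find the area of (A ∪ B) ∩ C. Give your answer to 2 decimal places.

3.00

The region (A ∪ B) ∩ C is the polygon with vertices (7,5), (4,5), (4,6), (7,6).
By the shoelace formula its area is 3.00.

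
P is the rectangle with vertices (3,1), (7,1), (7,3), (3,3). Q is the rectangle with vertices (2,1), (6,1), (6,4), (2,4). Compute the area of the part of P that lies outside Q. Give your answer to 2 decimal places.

2.00

|P∩Q|: x∈[3,6], y∈[1,3] → 3·2 = 6.
|P| = 8.
|P ∖ Q| = |P| − |P∩Q| = 8 − 6 = 2.00.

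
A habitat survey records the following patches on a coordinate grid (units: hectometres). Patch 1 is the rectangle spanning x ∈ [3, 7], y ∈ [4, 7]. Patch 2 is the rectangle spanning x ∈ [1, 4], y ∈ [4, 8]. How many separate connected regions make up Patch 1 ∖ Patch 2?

Patch 1 ∖ Patch 2 is a single connected region.

1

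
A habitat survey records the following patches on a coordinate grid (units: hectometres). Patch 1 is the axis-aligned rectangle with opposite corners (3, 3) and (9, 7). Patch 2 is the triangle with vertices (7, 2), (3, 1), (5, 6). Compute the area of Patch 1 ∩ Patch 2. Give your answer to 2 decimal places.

4.05

The intersection is the polygon with vertices (3.8,3), (5,6), (6.5,3).
By the shoelace formula its area is 4.05.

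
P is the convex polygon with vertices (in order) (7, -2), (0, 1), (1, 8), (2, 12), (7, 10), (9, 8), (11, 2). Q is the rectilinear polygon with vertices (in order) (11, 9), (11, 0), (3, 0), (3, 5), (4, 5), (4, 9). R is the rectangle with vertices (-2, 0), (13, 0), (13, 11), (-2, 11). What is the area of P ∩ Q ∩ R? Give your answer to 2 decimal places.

57.50

The intersection is the polygon with vertices (11,2), (9,0), (3,0), (3,5), (4,5), (4,9), (8,9), (9,8).
By the shoelace formula its area is 57.50.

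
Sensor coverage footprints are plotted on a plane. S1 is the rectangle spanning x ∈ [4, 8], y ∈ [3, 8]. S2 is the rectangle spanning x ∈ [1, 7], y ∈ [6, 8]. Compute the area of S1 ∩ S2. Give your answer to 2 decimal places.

|S1∩S2|: x∈[4,7], y∈[6,8] → 3·2 = 6.

6.00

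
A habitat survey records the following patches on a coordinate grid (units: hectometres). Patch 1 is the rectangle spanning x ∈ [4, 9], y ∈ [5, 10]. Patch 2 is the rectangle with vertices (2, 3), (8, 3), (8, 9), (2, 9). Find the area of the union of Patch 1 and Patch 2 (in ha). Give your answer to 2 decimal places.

By inclusion–exclusion:
Individual areas: |Patch 1| = 25, |Patch 2| = 36.
|Patch 1∩Patch 2|: x∈[4,8], y∈[5,9] → 4·4 = 16.
|Patch 1 ∪ Patch 2| = 61 − 16 = 45.00.

45.00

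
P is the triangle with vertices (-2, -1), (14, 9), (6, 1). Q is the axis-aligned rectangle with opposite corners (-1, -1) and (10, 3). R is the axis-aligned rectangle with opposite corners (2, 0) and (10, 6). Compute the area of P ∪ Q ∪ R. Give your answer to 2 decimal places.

By inclusion–exclusion:
Individual areas: |P| = 24, |Q| = 44, |R| = 48.
|P∩Q| = 13.0125.
|P∩R| = 17.8.
|Q∩R|: x∈[2,10], y∈[0,3] → 8·3 = 24.
|P∩Q∩R| = 10.2.
|P ∪ Q ∪ R| = 116 − 54.8125 + 10.2 = 71.39.

71.39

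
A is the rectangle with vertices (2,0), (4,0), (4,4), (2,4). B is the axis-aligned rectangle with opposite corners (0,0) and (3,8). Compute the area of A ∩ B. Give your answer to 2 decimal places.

4.00

|A∩B|: x∈[2,3], y∈[0,4] → 1·4 = 4.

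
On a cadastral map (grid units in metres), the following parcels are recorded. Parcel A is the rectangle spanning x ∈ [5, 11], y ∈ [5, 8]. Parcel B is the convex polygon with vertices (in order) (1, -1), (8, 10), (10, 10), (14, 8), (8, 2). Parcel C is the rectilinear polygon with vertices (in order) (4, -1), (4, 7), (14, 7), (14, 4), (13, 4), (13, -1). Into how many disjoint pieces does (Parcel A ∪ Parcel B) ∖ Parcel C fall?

2

(Parcel A ∪ Parcel B) ∖ Parcel C splits into 2 disjoint pieces (area 17.7727, area 5.1429).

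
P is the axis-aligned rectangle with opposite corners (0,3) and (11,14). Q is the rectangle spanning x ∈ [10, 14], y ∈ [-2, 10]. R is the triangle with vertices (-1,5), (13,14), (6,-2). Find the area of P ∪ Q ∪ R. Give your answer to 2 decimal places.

184.00

By inclusion–exclusion:
Individual areas: |P| = 121, |Q| = 48, |R| = 80.5.
|P∩Q|: x∈[10,11], y∈[3,10] → 1·7 = 7.
|P∩R| = 58.4241.
|Q∩R| = 1.7857.
|P∩Q∩R| = 1.7143.
|P ∪ Q ∪ R| = 249.5 − 67.2098 + 1.7143 = 184.00.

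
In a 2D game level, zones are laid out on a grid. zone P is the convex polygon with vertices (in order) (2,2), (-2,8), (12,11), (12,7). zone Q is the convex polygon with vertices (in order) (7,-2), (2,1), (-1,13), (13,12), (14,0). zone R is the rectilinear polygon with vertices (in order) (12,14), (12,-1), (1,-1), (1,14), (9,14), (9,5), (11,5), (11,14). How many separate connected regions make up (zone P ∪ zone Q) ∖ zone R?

4

(zone P ∪ zone Q) ∖ zone R splits into 4 disjoint pieces (area 13.997, area 14.4286, area 18.6071, area 2.5833).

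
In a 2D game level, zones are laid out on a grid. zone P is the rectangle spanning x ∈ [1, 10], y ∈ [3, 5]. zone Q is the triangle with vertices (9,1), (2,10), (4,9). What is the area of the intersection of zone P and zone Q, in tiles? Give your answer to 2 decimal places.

The intersection is the polygon with vertices (6.5,5), (7.75,3), (7.444,3), (5.889,5).
By the shoelace formula its area is 0.92.

0.92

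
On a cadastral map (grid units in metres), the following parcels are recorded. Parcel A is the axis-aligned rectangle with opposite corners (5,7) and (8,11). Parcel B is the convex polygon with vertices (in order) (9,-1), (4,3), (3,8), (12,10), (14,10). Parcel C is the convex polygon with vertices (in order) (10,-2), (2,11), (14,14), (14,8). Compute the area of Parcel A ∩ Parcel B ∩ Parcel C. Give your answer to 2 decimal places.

5.33

The intersection is the polygon with vertices (5,7), (5,8.444), (8,9.111), (8,7).
By the shoelace formula its area is 5.33.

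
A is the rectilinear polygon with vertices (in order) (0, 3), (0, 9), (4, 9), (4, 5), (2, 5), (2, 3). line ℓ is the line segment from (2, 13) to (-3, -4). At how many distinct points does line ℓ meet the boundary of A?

2

The segment meets the boundary at (0,6.2), (0.824,9).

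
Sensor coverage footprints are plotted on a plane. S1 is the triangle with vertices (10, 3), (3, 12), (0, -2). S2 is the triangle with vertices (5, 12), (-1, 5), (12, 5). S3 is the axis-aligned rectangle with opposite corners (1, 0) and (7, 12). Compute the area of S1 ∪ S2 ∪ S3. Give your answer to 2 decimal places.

By inclusion–exclusion:
Individual areas: |S1| = 62.5, |S2| = 45.5, |S3| = 72.
|S1∩S2| = 22.4177.
|S1∩S3| = 50.131.
|S2∩S3| = 30.6667.
|S1∩S2∩S3| = 21.0765.
|S1 ∪ S2 ∪ S3| = 180 − 103.2154 + 21.0765 = 97.86.

97.86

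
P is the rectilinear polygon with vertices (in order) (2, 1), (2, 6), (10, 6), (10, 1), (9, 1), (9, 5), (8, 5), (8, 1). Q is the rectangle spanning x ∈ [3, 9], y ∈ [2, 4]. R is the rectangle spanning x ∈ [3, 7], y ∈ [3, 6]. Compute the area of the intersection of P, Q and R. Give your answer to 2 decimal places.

The intersection is the polygon with vertices (3,4), (7,4), (7,3), (3,3).
By the shoelace formula its area is 4.00.

4.00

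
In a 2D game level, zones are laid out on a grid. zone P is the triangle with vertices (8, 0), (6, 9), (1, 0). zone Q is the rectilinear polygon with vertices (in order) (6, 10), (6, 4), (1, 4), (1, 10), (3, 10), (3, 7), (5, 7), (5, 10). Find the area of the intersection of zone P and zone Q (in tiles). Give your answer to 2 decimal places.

The intersection is the polygon with vertices (6,9), (6,4), (3.222,4), (4.889,7), (5,7), (5,7.2).
By the shoelace formula its area is 6.93.

6.93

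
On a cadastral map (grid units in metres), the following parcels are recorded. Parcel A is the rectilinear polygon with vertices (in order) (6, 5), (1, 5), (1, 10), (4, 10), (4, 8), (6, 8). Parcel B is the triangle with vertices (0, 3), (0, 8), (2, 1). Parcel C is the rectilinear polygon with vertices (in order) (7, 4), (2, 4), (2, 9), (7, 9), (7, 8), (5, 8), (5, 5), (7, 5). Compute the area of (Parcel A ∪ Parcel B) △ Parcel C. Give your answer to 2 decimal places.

|Parcel A ∪ Parcel B| = 26.
|(Parcel A ∪ Parcel B) ∩ Parcel C| = 11.
|(Parcel A ∪ Parcel B) △ Parcel C| = 26 + 19 − 22 = 23.00.

23.00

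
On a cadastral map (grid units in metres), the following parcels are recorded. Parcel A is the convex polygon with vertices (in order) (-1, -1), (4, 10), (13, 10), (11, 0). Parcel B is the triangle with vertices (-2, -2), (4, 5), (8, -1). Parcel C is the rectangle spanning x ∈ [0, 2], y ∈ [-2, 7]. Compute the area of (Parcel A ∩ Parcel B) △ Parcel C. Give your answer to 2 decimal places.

|Parcel A ∩ Parcel B| = 24.2059.
|(Parcel A ∩ Parcel B) ∩ Parcel C| = 4.6667.
|(Parcel A ∩ Parcel B) △ Parcel C| = 24.2059 + 18 − 9.3333 = 32.87.

32.87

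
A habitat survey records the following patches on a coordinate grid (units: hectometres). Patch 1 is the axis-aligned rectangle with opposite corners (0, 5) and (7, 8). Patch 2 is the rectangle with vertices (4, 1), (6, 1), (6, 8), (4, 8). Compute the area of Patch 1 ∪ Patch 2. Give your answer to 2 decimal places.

29.00

By inclusion–exclusion:
Individual areas: |Patch 1| = 21, |Patch 2| = 14.
|Patch 1∩Patch 2|: x∈[4,6], y∈[5,8] → 2·3 = 6.
|Patch 1 ∪ Patch 2| = 35 − 6 = 29.00.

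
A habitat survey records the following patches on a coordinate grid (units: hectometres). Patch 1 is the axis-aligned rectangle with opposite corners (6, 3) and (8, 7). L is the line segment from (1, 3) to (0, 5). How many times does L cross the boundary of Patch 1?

The segment lies entirely outside Patch 1 and never meets its boundary.

0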